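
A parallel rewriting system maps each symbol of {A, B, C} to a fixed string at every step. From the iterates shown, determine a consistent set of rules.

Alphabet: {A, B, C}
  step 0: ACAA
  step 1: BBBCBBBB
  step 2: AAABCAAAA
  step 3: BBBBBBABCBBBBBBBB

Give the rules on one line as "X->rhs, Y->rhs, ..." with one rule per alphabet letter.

  step 2 ⇒ step 3: AAABCAAAA ⇒ BB·BB·BB·A·BC·BB·BB·BB·BB
    A ↦ BB
    B ↦ A
    C ↦ BC

A->BB, B->A, C->BC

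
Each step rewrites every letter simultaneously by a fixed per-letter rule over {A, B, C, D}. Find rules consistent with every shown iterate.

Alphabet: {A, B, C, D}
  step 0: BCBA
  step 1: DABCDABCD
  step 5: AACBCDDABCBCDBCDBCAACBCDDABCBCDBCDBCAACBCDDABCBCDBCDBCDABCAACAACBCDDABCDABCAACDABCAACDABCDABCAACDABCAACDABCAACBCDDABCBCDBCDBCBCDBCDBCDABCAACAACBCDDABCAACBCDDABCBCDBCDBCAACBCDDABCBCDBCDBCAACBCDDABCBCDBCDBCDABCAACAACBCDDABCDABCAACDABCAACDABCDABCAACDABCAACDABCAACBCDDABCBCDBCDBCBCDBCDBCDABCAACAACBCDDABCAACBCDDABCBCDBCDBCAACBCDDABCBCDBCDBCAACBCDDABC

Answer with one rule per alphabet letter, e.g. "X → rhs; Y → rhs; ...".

  step 0 ⇒ step 1: BCBA ⇒ DA·BC·DA·BCD
    A ↦ BCD
    B ↦ DA
    C ↦ BC
    D ↦ AAC  (constrained at step 1)

A->BCD, B->DA, C->BC, D->AAC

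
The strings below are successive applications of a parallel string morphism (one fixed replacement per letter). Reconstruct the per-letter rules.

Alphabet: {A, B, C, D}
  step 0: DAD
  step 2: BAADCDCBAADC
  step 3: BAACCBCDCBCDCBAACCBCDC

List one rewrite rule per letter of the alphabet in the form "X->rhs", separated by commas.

  step 2 ⇒ step 3: BAADCDCBAADC ⇒ BAA·C·C·BC·DC·BC·DC·BAA·C·C·BC·DC
    A ↦ C
    B ↦ BAA
    C ↦ DC
    D ↦ BC

A->C, B->BAA, C->DC, D->BC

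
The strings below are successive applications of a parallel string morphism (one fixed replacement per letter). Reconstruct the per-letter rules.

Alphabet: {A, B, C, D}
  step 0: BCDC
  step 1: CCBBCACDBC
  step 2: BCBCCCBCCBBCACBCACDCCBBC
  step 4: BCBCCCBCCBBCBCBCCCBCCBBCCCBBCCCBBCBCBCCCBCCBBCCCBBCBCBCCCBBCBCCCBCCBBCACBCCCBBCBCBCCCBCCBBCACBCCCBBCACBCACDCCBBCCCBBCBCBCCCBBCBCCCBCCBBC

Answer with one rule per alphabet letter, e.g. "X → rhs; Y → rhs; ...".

  step 1 ⇒ step 2: CCBBCACDBC ⇒ BC·BC·CCB·CCB·BC·AC·BC·ACD·CCB·BC
    A ↦ AC
    B ↦ CCB
    C ↦ BC
    D ↦ ACD

A->AC, B->CCB, C->BC, D->ACD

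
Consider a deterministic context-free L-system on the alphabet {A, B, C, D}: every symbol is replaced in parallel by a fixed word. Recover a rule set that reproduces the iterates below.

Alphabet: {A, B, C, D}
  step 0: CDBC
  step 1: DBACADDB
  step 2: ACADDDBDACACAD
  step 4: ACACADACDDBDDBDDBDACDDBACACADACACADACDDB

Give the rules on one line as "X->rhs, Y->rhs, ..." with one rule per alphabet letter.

  step 1 ⇒ step 2: DBACADDB ⇒ AC·AD·D·DB·D·AC·AC·AD
    A ↦ D
    B ↦ AD
    C ↦ DB
    D ↦ AC

A->D, B->AD, C->DB, D->AC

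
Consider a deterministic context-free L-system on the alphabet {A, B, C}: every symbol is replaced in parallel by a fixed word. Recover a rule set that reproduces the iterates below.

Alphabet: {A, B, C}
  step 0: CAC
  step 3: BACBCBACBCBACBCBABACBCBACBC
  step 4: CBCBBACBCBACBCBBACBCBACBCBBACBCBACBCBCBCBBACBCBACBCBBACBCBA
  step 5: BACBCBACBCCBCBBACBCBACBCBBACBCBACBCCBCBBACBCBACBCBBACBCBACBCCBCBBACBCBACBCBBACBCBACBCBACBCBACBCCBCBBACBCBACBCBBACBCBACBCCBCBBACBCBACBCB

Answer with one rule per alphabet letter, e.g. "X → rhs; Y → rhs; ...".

  step 4 ⇒ step 5: CBCBBACBCBACBCBBACBCBACBCBBACBCBACBCBCBCBBACBCBACBCBBACBCBA ⇒ BA·CBC·BA·CBC·CBC·B·BA·CBC·BA·CBC·B·BA·CBC·BA·CBC·CBC·B·BA·CBC·BA·CBC·B·BA·CBC·BA·CBC·CBC·B·BA·CBC·BA·CBC·B·BA·CBC·BA·CBC·BA·CBC·BA·CBC·CBC·B·BA·CBC·BA·CBC·B·BA·CBC·BA·CBC·CBC·B·BA·CBC·BA·CBC·B
    A ↦ B
    B ↦ CBC
    C ↦ BA

A->B, B->CBC, C->BA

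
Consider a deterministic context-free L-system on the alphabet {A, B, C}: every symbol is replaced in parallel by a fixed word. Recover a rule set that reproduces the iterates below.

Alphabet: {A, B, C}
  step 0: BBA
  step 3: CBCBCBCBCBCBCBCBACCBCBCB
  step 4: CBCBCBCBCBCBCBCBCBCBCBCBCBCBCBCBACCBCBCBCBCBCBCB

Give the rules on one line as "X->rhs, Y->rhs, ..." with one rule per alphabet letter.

  step 3 ⇒ step 4: CBCBCBCBCBCBCBCBACCBCBCB ⇒ CB·CB·CB·CB·CB·CB·CB·CB·CB·CB·CB·CB·CB·CB·CB·CB·AC·CB·CB·CB·CB·CB·CB·CB
    A ↦ AC
    B ↦ CB
    C ↦ CB

A->AC, B->CB, C->CB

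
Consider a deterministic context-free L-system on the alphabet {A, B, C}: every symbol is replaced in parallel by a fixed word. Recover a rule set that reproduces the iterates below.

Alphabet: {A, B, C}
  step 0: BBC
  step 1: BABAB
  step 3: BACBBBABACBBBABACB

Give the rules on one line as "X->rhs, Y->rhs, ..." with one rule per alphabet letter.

  step 0 ⇒ step 1: BBC ⇒ BA·BA·B
    B ↦ BA
    C ↦ B
    A ↦ CB  (constrained at step 1)

A->CB, B->BA, C->B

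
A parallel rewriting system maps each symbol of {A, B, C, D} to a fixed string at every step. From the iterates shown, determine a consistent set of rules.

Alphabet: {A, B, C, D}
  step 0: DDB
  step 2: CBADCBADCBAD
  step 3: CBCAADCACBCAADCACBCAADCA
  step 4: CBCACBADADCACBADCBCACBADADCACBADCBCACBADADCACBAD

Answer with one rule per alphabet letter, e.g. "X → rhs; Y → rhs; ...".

  step 3 ⇒ step 4: CBCAADCACBCAADCACBCAADCA ⇒ CB·CA·CB·AD·AD·CA·CB·AD·CB·CA·CB·AD·AD·CA·CB·AD·CB·CA·CB·AD·AD·CA·CB·AD
    A ↦ AD
    B ↦ CA
    C ↦ CB
    D ↦ CA

A->AD, B->CA, C->CB, D->CA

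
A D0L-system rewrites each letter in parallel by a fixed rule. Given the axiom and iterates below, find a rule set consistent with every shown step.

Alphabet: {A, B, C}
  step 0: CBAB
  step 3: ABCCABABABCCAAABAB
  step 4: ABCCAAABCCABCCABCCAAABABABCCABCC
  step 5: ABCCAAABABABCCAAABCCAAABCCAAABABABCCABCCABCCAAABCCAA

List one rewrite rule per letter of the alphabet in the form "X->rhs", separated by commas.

A->AB, B->CC, C->A

  step 4 ⇒ step 5: ABCCAAABCCABCCABCCAAABABABCCABCC ⇒ AB·CC·A·A·AB·AB·AB·CC·A·A·AB·CC·A·A·AB·CC·A·A·AB·AB·AB·CC·AB·CC·AB·CC·A·A·AB·CC·A·A
    A ↦ AB
    B ↦ CC
    C ↦ A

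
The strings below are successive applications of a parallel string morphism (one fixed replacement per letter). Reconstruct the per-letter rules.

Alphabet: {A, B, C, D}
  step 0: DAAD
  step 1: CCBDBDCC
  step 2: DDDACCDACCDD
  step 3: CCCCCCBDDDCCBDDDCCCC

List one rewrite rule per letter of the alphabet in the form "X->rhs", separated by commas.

  step 2 ⇒ step 3: DDDACCDACCDD ⇒ CC·CC·CC·BD·D·D·CC·BD·D·D·CC·CC
    A ↦ BD
    C ↦ D
    D ↦ CC
  step 1 ⇒ step 2: CCBDBDCC ⇒ D·D·DA·CC·DA·CC·D·D
    B ↦ DA

A->BD, B->DA, C->D, D->CC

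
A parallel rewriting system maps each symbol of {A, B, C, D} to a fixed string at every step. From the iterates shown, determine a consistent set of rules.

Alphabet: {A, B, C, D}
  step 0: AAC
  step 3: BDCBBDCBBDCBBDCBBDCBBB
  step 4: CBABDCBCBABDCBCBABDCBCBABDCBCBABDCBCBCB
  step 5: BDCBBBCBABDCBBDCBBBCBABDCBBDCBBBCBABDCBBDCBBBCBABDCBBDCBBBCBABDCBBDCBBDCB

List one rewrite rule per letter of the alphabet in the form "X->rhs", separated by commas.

  step 4 ⇒ step 5: CBABDCBCBABDCBCBABDCBCBABDCBCBABDCBCBCB ⇒ BD·CB·BB·CB·A·BD·CB·BD·CB·BB·CB·A·BD·CB·BD·CB·BB·CB·A·BD·CB·BD·CB·BB·CB·A·BD·CB·BD·CB·BB·CB·A·BD·CB·BD·CB·BD·CB
    A ↦ BB
    B ↦ CB
    C ↦ BD
    D ↦ A

A->BB, B->CB, C->BD, D->A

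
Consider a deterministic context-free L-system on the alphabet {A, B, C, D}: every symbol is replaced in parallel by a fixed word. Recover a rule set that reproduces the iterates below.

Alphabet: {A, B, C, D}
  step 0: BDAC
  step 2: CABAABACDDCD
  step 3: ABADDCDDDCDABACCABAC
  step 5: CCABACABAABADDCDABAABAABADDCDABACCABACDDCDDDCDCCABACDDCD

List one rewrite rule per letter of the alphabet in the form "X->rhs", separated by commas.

  step 2 ⇒ step 3: CABAABACDDCD ⇒ ABA·D·DC·D·D·DC·D·ABA·C·C·ABA·C
    A ↦ D
    B ↦ DC
    C ↦ ABA
    D ↦ C

A->D, B->DC, C->ABA, D->C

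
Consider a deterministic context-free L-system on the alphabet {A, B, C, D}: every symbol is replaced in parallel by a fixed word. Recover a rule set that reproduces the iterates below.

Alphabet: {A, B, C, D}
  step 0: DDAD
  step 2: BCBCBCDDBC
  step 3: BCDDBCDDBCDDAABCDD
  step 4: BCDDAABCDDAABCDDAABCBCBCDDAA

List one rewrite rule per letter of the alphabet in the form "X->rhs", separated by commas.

A->BC, B->BC, C->DD, D->A

  step 3 ⇒ step 4: BCDDBCDDBCDDAABCDD ⇒ BC·DD·A·A·BC·DD·A·A·BC·DD·A·A·BC·BC·BC·DD·A·A
    A ↦ BC
    B ↦ BC
    C ↦ DD
    D ↦ A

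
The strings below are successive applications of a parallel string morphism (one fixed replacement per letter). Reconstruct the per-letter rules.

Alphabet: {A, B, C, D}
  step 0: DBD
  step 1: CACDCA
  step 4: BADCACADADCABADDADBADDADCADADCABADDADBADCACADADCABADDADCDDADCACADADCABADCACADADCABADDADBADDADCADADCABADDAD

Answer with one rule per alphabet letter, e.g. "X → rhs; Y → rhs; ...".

  step 0 ⇒ step 1: DBD ⇒ CA·CD·CA
    B ↦ CD
    D ↦ CA
    A ↦ DAD  (constrained at step 1)
    C ↦ BAD  (constrained at step 1)

A->DAD, B->CD, C->BAD, D->CA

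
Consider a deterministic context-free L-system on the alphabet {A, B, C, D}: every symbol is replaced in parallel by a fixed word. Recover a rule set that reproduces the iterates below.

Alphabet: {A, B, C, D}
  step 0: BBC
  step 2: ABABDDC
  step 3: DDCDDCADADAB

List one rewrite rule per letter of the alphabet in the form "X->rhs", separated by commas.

  step 2 ⇒ step 3: ABABDDC ⇒ DD·C·DD·C·AD·AD·AB
    A ↦ DD
    B ↦ C
    C ↦ AB
    D ↦ AD

A->DD, B->C, C->AB, D->AD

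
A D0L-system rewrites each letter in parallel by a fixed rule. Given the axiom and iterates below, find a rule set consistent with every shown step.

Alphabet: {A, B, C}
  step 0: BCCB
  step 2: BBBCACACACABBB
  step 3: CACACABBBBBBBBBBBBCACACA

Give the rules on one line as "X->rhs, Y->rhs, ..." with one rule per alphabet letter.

  step 2 ⇒ step 3: BBBCACACACABBB ⇒ CA·CA·CA·BB·B·BB·B·BB·B·BB·B·CA·CA·CA
    A ↦ B
    B ↦ CA
    C ↦ BB

A->B, B->CA, C->BB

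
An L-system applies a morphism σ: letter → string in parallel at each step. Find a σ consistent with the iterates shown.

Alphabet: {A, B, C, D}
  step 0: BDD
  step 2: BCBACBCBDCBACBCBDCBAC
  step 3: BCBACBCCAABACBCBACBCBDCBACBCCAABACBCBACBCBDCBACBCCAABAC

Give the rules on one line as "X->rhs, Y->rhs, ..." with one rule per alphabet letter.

A->CAA, B->BC, C->BAC, D->BDC

  step 2 ⇒ step 3: BCBACBCBDCBACBCBDCBAC ⇒ BC·BAC·BC·CAA·BAC·BC·BAC·BC·BDC·BAC·BC·CAA·BAC·BC·BAC·BC·BDC·BAC·BC·CAA·BAC
    A ↦ CAA
    B ↦ BC
    C ↦ BAC
    D ↦ BDC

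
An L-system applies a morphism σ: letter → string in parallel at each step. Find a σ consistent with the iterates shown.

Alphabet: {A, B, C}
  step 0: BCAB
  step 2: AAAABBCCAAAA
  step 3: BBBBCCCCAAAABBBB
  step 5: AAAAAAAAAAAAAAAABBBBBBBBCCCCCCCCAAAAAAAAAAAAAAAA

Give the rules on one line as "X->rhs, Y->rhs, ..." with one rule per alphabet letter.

  step 2 ⇒ step 3: AAAABBCCAAAA ⇒ B·B·B·B·CC·CC·AA·AA·B·B·B·B
    A ↦ B
    B ↦ CC
    C ↦ AA

A->B, B->CC, C->AA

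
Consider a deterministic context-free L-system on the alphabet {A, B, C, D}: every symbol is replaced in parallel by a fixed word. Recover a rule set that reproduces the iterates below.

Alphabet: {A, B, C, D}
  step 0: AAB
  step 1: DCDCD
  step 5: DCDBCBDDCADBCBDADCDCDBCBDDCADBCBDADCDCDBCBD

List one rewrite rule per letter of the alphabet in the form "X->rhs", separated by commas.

A->DC, B->D, C->BCB, D->A

  step 0 ⇒ step 1: AAB ⇒ DC·DC·D
    A ↦ DC
    B ↦ D
    C ↦ BCB  (constrained at step 1)
    D ↦ A  (constrained at step 1)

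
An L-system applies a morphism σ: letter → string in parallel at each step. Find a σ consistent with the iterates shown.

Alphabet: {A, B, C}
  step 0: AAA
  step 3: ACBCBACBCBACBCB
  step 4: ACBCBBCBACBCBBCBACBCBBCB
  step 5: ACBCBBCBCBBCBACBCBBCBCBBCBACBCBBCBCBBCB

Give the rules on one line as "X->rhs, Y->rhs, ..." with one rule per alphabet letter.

A->AC, B->CB, C->B

  step 4 ⇒ step 5: ACBCBBCBACBCBBCBACBCBBCB ⇒ AC·B·CB·B·CB·CB·B·CB·AC·B·CB·B·CB·CB·B·CB·AC·B·CB·B·CB·CB·B·CB
    A ↦ AC
    B ↦ CB
    C ↦ B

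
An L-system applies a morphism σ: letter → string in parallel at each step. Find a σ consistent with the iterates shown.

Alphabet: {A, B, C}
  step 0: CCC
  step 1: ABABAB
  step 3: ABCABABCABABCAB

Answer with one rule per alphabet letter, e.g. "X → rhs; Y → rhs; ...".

A->C, B->AC, C->AB

  step 0 ⇒ step 1: CCC ⇒ AB·AB·AB
    C ↦ AB
    A ↦ C  (constrained at step 1)
    B ↦ AC  (constrained at step 1)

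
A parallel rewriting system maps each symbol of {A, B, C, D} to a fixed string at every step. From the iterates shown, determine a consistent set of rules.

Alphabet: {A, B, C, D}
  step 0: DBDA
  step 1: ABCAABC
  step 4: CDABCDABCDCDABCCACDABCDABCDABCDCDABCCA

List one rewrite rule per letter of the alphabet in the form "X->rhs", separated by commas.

  step 0 ⇒ step 1: DBDA ⇒ AB·CA·AB·C
    A ↦ C
    B ↦ CA
    D ↦ AB
    C ↦ CD  (constrained at step 1)

A->C, B->CA, C->CD, D->AB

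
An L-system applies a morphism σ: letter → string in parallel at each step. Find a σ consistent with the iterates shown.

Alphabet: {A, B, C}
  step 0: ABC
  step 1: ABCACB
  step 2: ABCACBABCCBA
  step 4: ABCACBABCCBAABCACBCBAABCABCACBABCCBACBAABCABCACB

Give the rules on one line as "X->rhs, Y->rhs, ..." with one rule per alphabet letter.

  step 1 ⇒ step 2: ABCACB ⇒ ABC·A·CB·ABC·CB·A
    A ↦ ABC
    B ↦ A
    C ↦ CB

A->ABC, B->A, C->CB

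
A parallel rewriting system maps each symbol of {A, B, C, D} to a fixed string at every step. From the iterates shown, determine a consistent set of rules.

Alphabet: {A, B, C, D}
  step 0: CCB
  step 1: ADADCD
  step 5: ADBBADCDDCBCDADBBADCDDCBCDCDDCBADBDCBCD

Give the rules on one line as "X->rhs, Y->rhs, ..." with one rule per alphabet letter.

  step 0 ⇒ step 1: CCB ⇒ AD·AD·CD
    B ↦ CD
    C ↦ AD
    A ↦ DC  (constrained at step 1)
    D ↦ B  (constrained at step 1)

A->DC, B->CD, C->AD, D->B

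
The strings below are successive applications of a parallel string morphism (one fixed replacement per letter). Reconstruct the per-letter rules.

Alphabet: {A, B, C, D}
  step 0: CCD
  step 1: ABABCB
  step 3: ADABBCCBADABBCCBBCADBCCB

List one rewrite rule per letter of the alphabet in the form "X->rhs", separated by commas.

  step 0 ⇒ step 1: CCD ⇒ AB·AB·CB
    C ↦ AB
    D ↦ CB
    A ↦ BC  (constrained at step 1)
    B ↦ AD  (constrained at step 1)

A->BC, B->AD, C->AB, D->CB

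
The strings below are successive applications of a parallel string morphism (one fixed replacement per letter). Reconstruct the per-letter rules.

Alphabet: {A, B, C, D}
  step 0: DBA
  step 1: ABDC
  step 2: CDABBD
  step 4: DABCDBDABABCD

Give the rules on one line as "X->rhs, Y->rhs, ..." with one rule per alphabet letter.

A->C, B->D, C->BD, D->AB

  step 1 ⇒ step 2: ABDC ⇒ C·D·AB·BD
    A ↦ C
    B ↦ D
    C ↦ BD
    D ↦ AB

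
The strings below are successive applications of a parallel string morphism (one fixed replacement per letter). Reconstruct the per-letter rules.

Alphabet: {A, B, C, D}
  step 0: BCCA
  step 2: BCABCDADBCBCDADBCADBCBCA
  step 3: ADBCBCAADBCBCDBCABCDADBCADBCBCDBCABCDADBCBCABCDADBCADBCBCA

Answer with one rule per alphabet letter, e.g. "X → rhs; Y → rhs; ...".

  step 2 ⇒ step 3: BCABCDADBCBCDADBCADBCBCA ⇒ A·DBC·BCA·A·DBC·BCD·BCA·BCD·A·DBC·A·DBC·BCD·BCA·BCD·A·DBC·BCA·BCD·A·DBC·A·DBC·BCA
    A ↦ BCA
    B ↦ A
    C ↦ DBC
    D ↦ BCD

A->BCA, B->A, C->DBC, D->BCD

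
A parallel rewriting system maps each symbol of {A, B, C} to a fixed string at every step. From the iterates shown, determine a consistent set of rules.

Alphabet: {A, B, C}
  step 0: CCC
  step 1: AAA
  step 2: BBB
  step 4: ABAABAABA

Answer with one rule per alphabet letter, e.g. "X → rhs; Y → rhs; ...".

  step 1 ⇒ step 2: AAA ⇒ B·B·B
    A ↦ B
    B ↦ CAC  (constrained at step 2)
  step 0 ⇒ step 1: CCC ⇒ A·A·A
    C ↦ A

A->B, B->CAC, C->A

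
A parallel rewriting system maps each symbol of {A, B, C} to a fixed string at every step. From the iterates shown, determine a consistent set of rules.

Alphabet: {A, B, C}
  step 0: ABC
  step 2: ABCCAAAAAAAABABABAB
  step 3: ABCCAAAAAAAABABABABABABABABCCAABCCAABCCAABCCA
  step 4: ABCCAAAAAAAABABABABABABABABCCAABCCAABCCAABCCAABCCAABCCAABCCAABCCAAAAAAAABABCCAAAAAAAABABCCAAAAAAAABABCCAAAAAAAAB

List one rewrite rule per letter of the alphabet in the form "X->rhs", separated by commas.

A->AB, B->CCA, C->AAA

  step 3 ⇒ step 4: ABCCAAAAAAAABABABABABABABABCCAABCCAABCCAABCCA ⇒ AB·CCA·AAA·AAA·AB·AB·AB·AB·AB·AB·AB·AB·CCA·AB·CCA·AB·CCA·AB·CCA·AB·CCA·AB·CCA·AB·CCA·AB·CCA·AAA·AAA·AB·AB·CCA·AAA·AAA·AB·AB·CCA·AAA·AAA·AB·AB·CCA·AAA·AAA·AB
    A ↦ AB
    B ↦ CCA
    C ↦ AAA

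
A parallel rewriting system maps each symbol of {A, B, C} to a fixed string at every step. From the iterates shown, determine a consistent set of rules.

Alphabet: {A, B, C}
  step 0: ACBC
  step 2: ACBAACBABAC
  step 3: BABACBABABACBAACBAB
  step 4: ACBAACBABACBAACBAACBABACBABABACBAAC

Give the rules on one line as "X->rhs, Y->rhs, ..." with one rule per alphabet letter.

  step 3 ⇒ step 4: BABACBABABACBAACBAB ⇒ AC·BA·AC·BA·B·AC·BA·AC·BA·AC·BA·B·AC·BA·BA·B·AC·BA·AC
    A ↦ BA
    B ↦ AC
    C ↦ B

A->BA, B->AC, C->B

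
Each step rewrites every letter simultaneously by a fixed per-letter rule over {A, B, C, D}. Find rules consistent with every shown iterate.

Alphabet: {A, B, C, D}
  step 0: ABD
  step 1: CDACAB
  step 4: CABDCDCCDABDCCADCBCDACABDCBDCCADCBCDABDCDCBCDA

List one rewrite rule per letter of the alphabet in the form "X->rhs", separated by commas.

  step 0 ⇒ step 1: ABD ⇒ CDA·CA·B
    A ↦ CDA
    B ↦ CA
    D ↦ B
    C ↦ DC  (constrained at step 1)

A->CDA, B->CA, C->DC, D->B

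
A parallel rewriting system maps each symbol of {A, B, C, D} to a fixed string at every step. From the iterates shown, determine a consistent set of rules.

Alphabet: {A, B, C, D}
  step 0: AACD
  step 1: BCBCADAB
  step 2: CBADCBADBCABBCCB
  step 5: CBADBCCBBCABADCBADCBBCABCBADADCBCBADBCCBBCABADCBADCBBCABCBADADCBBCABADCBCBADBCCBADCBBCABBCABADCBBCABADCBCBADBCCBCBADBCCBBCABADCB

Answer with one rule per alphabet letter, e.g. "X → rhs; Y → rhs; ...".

  step 1 ⇒ step 2: BCBCADAB ⇒ CB·AD·CB·AD·BC·AB·BC·CB
    A ↦ BC
    B ↦ CB
    C ↦ AD
    D ↦ AB

A->BC, B->CB, C->AD, D->AB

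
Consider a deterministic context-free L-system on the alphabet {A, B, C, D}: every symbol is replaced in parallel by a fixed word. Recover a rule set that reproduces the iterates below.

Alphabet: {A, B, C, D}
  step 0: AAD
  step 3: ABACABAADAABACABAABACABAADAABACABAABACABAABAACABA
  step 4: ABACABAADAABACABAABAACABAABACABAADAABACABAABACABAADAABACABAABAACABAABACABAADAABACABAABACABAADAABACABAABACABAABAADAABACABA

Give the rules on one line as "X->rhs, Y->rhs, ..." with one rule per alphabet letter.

  step 3 ⇒ step 4: ABACABAADAABACABAABACABAADAABACABAABACABAABAACABA ⇒ ABA·C·ABA·ADA·ABA·C·ABA·ABA·AC·ABA·ABA·C·ABA·ADA·ABA·C·ABA·ABA·C·ABA·ADA·ABA·C·ABA·ABA·AC·ABA·ABA·C·ABA·ADA·ABA·C·ABA·ABA·C·ABA·ADA·ABA·C·ABA·ABA·C·ABA·ABA·ADA·ABA·C·ABA
    A ↦ ABA
    B ↦ C
    C ↦ ADA
    D ↦ AC

A->ABA, B->C, C->ADA, D->AC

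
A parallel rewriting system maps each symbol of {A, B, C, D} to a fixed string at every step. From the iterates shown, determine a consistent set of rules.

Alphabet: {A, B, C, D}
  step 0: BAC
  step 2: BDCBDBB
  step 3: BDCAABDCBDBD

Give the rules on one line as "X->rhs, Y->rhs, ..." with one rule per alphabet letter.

A->B, B->BD, C->AA, D->C

  step 2 ⇒ step 3: BDCBDBB ⇒ BD·C·AA·BD·C·BD·BD
    B ↦ BD
    C ↦ AA
    D ↦ C
    A ↦ B  (constrained at step 0)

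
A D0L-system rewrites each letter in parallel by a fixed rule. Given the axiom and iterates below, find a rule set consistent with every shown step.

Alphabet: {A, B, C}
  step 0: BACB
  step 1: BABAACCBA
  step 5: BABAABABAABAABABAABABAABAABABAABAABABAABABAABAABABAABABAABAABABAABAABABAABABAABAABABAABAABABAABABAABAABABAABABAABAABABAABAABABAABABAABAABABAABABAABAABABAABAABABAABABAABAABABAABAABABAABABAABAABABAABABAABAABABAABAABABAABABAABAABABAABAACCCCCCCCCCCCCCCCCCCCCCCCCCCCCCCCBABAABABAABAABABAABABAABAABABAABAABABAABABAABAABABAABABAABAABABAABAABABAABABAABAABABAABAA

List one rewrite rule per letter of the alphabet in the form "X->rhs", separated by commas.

  step 0 ⇒ step 1: BACB ⇒ BA·BAA·CC·BA
    A ↦ BAA
    B ↦ BA
    C ↦ CC

A->BAA, B->BA, C->CC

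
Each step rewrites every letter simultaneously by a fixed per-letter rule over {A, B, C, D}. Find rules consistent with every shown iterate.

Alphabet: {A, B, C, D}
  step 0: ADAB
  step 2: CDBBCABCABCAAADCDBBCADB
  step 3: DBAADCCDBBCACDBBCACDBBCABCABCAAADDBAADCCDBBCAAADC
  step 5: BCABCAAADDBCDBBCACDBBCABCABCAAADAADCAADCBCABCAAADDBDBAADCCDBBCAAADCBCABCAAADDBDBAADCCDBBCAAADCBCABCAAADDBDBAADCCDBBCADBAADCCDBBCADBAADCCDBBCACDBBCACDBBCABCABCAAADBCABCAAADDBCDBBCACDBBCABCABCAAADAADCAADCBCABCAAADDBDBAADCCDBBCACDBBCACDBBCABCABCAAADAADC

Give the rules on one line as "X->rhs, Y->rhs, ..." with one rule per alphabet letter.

  step 2 ⇒ step 3: CDBBCABCABCAAADCDBBCADB ⇒ DB·AAD·C·C·DB·BCA·C·DB·BCA·C·DB·BCA·BCA·BCA·AAD·DB·AAD·C·C·DB·BCA·AAD·C
    A ↦ BCA
    B ↦ C
    C ↦ DB
    D ↦ AAD

A->BCA, B->C, C->DB, D->AAD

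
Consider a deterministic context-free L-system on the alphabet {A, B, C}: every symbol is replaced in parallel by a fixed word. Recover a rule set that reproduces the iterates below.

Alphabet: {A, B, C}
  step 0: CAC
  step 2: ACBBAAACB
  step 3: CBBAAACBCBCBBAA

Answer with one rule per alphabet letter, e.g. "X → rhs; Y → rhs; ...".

  step 2 ⇒ step 3: ACBBAAACB ⇒ CB·BA·A·A·CB·CB·CB·BA·A
    A ↦ CB
    B ↦ A
    C ↦ BA

A->CB, B->A, C->BA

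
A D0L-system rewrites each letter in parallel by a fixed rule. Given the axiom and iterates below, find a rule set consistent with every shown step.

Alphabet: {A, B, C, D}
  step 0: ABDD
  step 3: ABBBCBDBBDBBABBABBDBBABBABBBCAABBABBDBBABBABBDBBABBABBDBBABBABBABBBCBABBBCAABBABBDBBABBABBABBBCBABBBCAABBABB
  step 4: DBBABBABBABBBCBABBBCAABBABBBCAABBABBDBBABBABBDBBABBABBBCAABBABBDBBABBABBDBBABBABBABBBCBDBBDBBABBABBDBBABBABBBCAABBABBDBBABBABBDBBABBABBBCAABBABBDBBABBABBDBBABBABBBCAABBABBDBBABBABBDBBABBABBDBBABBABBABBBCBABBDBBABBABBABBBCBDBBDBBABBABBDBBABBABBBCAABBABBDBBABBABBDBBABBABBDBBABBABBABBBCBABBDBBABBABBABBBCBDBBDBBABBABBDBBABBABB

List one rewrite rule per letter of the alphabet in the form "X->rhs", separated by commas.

A->DBB, B->ABB, C->BCB, D->BCA

  step 3 ⇒ step 4: ABBBCBDBBDBBABBABBDBBABBABBBCAABBABBDBBABBABBDBBABBABBDBBABBABBABBBCBABBBCAABBABBDBBABBABBABBBCBABBBCAABBABB ⇒ DBB·ABB·ABB·ABB·BCB·ABB·BCA·ABB·ABB·BCA·ABB·ABB·DBB·ABB·ABB·DBB·ABB·ABB·BCA·ABB·ABB·DBB·ABB·ABB·DBB·ABB·ABB·ABB·BCB·DBB·DBB·ABB·ABB·DBB·ABB·ABB·BCA·ABB·ABB·DBB·ABB·ABB·DBB·ABB·ABB·BCA·ABB·ABB·DBB·ABB·ABB·DBB·ABB·ABB·BCA·ABB·ABB·DBB·ABB·ABB·DBB·ABB·ABB·DBB·ABB·ABB·ABB·BCB·ABB·DBB·ABB·ABB·ABB·BCB·DBB·DBB·ABB·ABB·DBB·ABB·ABB·BCA·ABB·ABB·DBB·ABB·ABB·DBB·ABB·ABB·DBB·ABB·ABB·ABB·BCB·ABB·DBB·ABB·ABB·ABB·BCB·DBB·DBB·ABB·ABB·DBB·ABB·ABB
    A ↦ DBB
    B ↦ ABB
    C ↦ BCB
    D ↦ BCA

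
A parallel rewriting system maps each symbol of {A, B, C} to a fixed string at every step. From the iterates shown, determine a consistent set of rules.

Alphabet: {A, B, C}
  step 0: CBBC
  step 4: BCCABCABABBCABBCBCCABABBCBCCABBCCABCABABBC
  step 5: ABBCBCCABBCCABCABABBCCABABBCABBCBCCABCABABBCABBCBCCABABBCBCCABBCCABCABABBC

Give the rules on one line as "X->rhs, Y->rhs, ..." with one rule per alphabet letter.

  step 4 ⇒ step 5: BCCABCABABBCABBCBCCABABBCBCCABBCCABCABABBC ⇒ AB·BC·BC·C·AB·BC·C·AB·C·AB·AB·BC·C·AB·AB·BC·AB·BC·BC·C·AB·C·AB·AB·BC·AB·BC·BC·C·AB·AB·BC·BC·C·AB·BC·C·AB·C·AB·AB·BC
    A ↦ C
    B ↦ AB
    C ↦ BC

A->C, B->AB, C->BC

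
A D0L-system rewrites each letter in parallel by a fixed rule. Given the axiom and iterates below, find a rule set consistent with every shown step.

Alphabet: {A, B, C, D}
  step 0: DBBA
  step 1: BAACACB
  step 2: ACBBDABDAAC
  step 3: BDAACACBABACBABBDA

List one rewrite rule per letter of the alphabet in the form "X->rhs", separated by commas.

A->B, B->AC, C->DA, D->BA

  step 2 ⇒ step 3: ACBBDABDAAC ⇒ B·DA·AC·AC·BA·B·AC·BA·B·B·DA
    A ↦ B
    B ↦ AC
    C ↦ DA
    D ↦ BA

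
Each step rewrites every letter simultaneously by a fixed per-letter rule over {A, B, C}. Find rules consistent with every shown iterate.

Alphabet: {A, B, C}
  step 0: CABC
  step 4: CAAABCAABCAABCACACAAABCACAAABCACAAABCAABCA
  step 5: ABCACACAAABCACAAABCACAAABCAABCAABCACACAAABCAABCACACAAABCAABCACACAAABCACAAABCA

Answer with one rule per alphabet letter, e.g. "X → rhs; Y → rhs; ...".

A->CA, B->A, C->AB

  step 4 ⇒ step 5: CAAABCAABCAABCACACAAABCACAAABCACAAABCAABCA ⇒ AB·CA·CA·CA·A·AB·CA·CA·A·AB·CA·CA·A·AB·CA·AB·CA·AB·CA·CA·CA·A·AB·CA·AB·CA·CA·CA·A·AB·CA·AB·CA·CA·CA·A·AB·CA·CA·A·AB·CA
    A ↦ CA
    B ↦ A
    C ↦ AB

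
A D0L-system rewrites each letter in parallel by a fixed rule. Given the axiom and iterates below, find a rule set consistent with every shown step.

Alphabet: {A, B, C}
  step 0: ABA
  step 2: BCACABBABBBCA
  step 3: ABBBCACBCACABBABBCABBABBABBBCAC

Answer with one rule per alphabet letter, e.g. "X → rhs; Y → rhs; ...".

A->C, B->ABB, C->BCA

  step 2 ⇒ step 3: BCACABBABBBCA ⇒ ABB·BCA·C·BCA·C·ABB·ABB·C·ABB·ABB·ABB·BCA·C
    A ↦ C
    B ↦ ABB
    C ↦ BCA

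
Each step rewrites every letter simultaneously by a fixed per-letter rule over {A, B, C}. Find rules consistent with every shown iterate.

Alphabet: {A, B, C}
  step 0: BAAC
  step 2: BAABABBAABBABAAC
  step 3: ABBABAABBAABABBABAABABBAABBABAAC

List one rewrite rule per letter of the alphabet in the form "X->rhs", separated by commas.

A->BA, B->AB, C->AC

  step 2 ⇒ step 3: BAABABBAABBABAAC ⇒ AB·BA·BA·AB·BA·AB·AB·BA·BA·AB·AB·BA·AB·BA·BA·AC
    A ↦ BA
    B ↦ AB
    C ↦ AC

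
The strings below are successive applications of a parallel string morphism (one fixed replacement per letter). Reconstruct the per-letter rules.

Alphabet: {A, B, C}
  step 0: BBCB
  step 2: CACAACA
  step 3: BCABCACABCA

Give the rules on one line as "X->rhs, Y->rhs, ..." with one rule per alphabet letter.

A->CA, B->A, C->B

  step 2 ⇒ step 3: CACAACA ⇒ B·CA·B·CA·CA·B·CA
    A ↦ CA
    C ↦ B
    B ↦ A  (constrained at step 0)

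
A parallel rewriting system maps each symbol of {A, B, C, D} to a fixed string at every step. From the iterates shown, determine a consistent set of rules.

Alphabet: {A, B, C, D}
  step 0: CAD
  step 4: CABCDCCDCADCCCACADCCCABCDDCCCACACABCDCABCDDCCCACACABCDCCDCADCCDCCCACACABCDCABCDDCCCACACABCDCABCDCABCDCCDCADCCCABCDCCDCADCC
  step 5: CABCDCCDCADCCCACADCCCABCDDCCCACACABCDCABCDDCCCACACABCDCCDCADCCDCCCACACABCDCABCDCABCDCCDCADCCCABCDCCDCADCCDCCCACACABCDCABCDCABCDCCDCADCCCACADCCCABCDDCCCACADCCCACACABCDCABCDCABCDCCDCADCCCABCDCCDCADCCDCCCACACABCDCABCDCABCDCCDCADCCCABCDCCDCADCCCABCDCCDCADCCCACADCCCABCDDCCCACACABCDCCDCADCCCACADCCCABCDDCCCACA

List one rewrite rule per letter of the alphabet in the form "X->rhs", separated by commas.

A->BCD, B->CCD, C->CA, D->DCC

  step 4 ⇒ step 5: CABCDCCDCADCCCACADCCCABCDDCCCACACABCDCABCDDCCCACACABCDCCDCADCCDCCCACACABCDCABCDDCCCACACABCDCABCDCABCDCCDCADCCCABCDCCDCADCC ⇒ CA·BCD·CCD·CA·DCC·CA·CA·DCC·CA·BCD·DCC·CA·CA·CA·BCD·CA·BCD·DCC·CA·CA·CA·BCD·CCD·CA·DCC·DCC·CA·CA·CA·BCD·CA·BCD·CA·BCD·CCD·CA·DCC·CA·BCD·CCD·CA·DCC·DCC·CA·CA·CA·BCD·CA·BCD·CA·BCD·CCD·CA·DCC·CA·CA·DCC·CA·BCD·DCC·CA·CA·DCC·CA·CA·CA·BCD·CA·BCD·CA·BCD·CCD·CA·DCC·CA·BCD·CCD·CA·DCC·DCC·CA·CA·CA·BCD·CA·BCD·CA·BCD·CCD·CA·DCC·CA·BCD·CCD·CA·DCC·CA·BCD·CCD·CA·DCC·CA·CA·DCC·CA·BCD·DCC·CA·CA·CA·BCD·CCD·CA·DCC·CA·CA·DCC·CA·BCD·DCC·CA·CA
    A ↦ BCD
    B ↦ CCD
    C ↦ CA
    D ↦ DCC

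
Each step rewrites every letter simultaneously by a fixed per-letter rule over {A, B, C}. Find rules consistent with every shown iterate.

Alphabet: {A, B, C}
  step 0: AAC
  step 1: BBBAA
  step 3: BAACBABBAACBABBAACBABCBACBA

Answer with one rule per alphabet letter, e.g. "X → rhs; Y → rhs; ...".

A->B, B->CBA, C->BAA

  step 0 ⇒ step 1: AAC ⇒ B·B·BAA
    A ↦ B
    C ↦ BAA
    B ↦ CBA  (constrained at step 1)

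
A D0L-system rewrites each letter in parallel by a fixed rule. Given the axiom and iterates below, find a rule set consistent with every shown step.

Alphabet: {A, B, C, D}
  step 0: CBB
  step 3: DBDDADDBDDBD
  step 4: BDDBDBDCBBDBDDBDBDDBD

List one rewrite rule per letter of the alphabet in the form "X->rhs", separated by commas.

  step 3 ⇒ step 4: DBDDADDBDDBD ⇒ BD·D·BD·BD·CB·BD·BD·D·BD·BD·D·BD
    A ↦ CB
    B ↦ D
    D ↦ BD
    C ↦ DA  (constrained at step 0)

A->CB, B->D, C->DA, D->BD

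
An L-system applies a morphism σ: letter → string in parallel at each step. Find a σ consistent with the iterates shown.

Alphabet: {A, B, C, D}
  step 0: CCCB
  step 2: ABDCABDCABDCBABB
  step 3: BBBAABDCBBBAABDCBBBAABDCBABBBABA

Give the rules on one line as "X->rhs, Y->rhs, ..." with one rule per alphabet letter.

A->BB, B->BA, C->DC, D->AB

  step 2 ⇒ step 3: ABDCABDCABDCBABB ⇒ BB·BA·AB·DC·BB·BA·AB·DC·BB·BA·AB·DC·BA·BB·BA·BA
    A ↦ BB
    B ↦ BA
    C ↦ DC
    D ↦ AB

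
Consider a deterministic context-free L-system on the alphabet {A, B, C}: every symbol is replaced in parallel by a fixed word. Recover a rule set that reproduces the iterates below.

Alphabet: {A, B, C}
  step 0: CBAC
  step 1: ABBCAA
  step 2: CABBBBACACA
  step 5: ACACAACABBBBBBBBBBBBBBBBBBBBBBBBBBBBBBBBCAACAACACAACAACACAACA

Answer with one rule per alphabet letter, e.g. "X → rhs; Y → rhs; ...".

  step 1 ⇒ step 2: ABBCAA ⇒ CA·BB·BB·A·CA·CA
    A ↦ CA
    B ↦ BB
    C ↦ A

A->CA, B->BB, C->A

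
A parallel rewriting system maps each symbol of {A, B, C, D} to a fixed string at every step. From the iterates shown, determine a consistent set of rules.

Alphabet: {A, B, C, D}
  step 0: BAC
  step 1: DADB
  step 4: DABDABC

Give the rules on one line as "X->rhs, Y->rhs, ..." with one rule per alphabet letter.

  step 0 ⇒ step 1: BAC ⇒ DA·D·B
    A ↦ D
    B ↦ DA
    C ↦ B
    D ↦ C  (constrained at step 1)

A->D, B->DA, C->B, D->C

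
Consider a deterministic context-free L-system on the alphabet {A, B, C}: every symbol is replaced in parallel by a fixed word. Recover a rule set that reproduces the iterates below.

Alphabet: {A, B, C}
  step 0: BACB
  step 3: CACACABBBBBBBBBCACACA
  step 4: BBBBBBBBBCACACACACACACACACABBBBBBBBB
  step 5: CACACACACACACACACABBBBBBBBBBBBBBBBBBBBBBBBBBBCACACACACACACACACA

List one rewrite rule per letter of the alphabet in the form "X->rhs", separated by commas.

A->B, B->CA, C->BB

  step 4 ⇒ step 5: BBBBBBBBBCACACACACACACACACABBBBBBBBB ⇒ CA·CA·CA·CA·CA·CA·CA·CA·CA·BB·B·BB·B·BB·B·BB·B·BB·B·BB·B·BB·B·BB·B·BB·B·CA·CA·CA·CA·CA·CA·CA·CA·CA
    A ↦ B
    B ↦ CA
    C ↦ BB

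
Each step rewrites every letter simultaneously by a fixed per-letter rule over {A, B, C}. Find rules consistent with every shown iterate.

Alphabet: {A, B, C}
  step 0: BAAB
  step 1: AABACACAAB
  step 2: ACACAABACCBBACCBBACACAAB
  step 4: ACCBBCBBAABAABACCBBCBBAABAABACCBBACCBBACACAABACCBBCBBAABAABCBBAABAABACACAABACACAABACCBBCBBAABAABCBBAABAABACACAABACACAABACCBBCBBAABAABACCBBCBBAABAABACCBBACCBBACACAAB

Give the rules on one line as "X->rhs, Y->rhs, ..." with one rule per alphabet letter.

  step 1 ⇒ step 2: AABACACAAB ⇒ AC·AC·AAB·AC·CBB·AC·CBB·AC·AC·AAB
    A ↦ AC
    B ↦ AAB
    C ↦ CBB

A->AC, B->AAB, C->CBB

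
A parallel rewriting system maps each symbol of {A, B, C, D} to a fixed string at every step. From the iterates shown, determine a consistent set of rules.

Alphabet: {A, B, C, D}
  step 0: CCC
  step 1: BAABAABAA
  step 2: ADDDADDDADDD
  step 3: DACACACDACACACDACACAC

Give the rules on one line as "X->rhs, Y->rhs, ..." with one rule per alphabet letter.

  step 2 ⇒ step 3: ADDDADDDADDD ⇒ D·AC·AC·AC·D·AC·AC·AC·D·AC·AC·AC
    A ↦ D
    D ↦ AC
  step 1 ⇒ step 2: BAABAABAA ⇒ AD·D·D·AD·D·D·AD·D·D
    B ↦ AD
  step 0 ⇒ step 1: CCC ⇒ BAA·BAA·BAA
    C ↦ BAA

A->D, B->AD, C->BAA, D->AC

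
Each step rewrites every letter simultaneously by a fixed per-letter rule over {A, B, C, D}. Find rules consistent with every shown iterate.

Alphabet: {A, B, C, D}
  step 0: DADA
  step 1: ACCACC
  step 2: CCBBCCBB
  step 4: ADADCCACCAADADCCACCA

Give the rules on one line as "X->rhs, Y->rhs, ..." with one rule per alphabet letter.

  step 1 ⇒ step 2: ACCACC ⇒ CC·B·B·CC·B·B
    A ↦ CC
    C ↦ B
    B ↦ AD  (constrained at step 2)
  step 0 ⇒ step 1: DADA ⇒ A·CC·A·CC
    D ↦ A

A->CC, B->AD, C->B, D->A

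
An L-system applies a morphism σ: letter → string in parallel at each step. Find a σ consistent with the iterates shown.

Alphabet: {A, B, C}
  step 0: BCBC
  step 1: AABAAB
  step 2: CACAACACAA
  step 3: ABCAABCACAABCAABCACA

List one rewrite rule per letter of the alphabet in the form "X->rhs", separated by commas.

A->CA, B->A, C->AB

  step 2 ⇒ step 3: CACAACACAA ⇒ AB·CA·AB·CA·CA·AB·CA·AB·CA·CA
    A ↦ CA
    C ↦ AB
  step 0 ⇒ step 1: BCBC ⇒ A·AB·A·AB
    B ↦ A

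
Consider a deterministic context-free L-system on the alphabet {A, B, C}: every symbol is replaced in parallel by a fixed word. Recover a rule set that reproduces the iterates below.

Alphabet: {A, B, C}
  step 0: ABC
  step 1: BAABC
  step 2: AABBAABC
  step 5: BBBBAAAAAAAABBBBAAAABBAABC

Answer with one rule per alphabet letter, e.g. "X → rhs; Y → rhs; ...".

A->B, B->AA, C->BC

  step 1 ⇒ step 2: BAABC ⇒ AA·B·B·AA·BC
    A ↦ B
    B ↦ AA
    C ↦ BC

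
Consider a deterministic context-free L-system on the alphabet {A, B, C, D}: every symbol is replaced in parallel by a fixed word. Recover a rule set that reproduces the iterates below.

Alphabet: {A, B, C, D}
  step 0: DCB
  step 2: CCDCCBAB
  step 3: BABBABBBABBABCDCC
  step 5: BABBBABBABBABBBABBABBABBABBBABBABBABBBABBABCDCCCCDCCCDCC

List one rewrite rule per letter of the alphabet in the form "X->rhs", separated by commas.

  step 2 ⇒ step 3: CCDCCBAB ⇒ BAB·BAB·B·BAB·BAB·C·DC·C
    A ↦ DC
    B ↦ C
    C ↦ BAB
    D ↦ B

A->DC, B->C, C->BAB, D->B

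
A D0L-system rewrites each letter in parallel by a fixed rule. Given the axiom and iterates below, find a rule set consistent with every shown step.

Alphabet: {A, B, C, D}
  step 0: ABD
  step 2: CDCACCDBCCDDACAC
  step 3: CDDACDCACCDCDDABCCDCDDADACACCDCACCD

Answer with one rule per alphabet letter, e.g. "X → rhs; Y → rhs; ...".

A->CAC, B->BC, C->CD, D->DA

  step 2 ⇒ step 3: CDCACCDBCCDDACAC ⇒ CD·DA·CD·CAC·CD·CD·DA·BC·CD·CD·DA·DA·CAC·CD·CAC·CD
    A ↦ CAC
    B ↦ BC
    C ↦ CD
    D ↦ DA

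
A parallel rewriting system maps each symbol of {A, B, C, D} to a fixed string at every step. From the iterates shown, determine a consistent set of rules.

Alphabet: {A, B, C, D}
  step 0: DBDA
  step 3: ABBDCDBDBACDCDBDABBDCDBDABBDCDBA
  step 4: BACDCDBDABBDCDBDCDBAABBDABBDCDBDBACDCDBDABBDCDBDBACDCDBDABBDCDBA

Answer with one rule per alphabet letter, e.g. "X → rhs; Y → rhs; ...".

  step 3 ⇒ step 4: ABBDCDBDBACDCDBDABBDCDBDABBDCDBA ⇒ BA·CD·CD·BD·AB·BD·CD·BD·CD·BA·AB·BD·AB·BD·CD·BD·BA·CD·CD·BD·AB·BD·CD·BD·BA·CD·CD·BD·AB·BD·CD·BA
    A ↦ BA
    B ↦ CD
    C ↦ AB
    D ↦ BD

A->BA, B->CD, C->AB, D->BD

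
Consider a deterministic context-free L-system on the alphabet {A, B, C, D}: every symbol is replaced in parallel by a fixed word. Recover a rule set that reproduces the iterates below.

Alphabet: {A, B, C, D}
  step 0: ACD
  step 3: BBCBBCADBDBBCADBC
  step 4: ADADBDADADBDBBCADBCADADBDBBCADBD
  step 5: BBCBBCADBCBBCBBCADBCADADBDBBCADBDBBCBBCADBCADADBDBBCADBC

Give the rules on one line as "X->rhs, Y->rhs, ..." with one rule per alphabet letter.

A->B, B->AD, C->BD, D->BC

  step 4 ⇒ step 5: ADADBDADADBDBBCADBCADADBDBBCADBD ⇒ B·BC·B·BC·AD·BC·B·BC·B·BC·AD·BC·AD·AD·BD·B·BC·AD·BD·B·BC·B·BC·AD·BC·AD·AD·BD·B·BC·AD·BC
    A ↦ B
    B ↦ AD
    C ↦ BD
    D ↦ BC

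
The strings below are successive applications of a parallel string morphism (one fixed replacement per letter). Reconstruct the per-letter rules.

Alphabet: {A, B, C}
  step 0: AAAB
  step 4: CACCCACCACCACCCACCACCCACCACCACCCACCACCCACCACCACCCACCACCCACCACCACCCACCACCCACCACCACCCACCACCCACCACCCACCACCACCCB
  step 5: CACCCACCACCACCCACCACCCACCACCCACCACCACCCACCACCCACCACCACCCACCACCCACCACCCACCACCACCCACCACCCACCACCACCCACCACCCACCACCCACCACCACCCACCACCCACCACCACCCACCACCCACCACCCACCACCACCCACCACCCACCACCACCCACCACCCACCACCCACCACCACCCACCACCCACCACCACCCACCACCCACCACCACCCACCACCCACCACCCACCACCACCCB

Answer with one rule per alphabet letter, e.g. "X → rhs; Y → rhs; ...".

  step 4 ⇒ step 5: CACCCACCACCACCCACCACCCACCACCACCCACCACCCACCACCACCCACCACCCACCACCACCCACCACCCACCACCACCCACCACCCACCACCCACCACCACCCB ⇒ CAC·C·CAC·CAC·CAC·C·CAC·CAC·C·CAC·CAC·C·CAC·CAC·CAC·C·CAC·CAC·C·CAC·CAC·CAC·C·CAC·CAC·C·CAC·CAC·C·CAC·CAC·CAC·C·CAC·CAC·C·CAC·CAC·CAC·C·CAC·CAC·C·CAC·CAC·C·CAC·CAC·CAC·C·CAC·CAC·C·CAC·CAC·CAC·C·CAC·CAC·C·CAC·CAC·C·CAC·CAC·CAC·C·CAC·CAC·C·CAC·CAC·CAC·C·CAC·CAC·C·CAC·CAC·C·CAC·CAC·CAC·C·CAC·CAC·C·CAC·CAC·CAC·C·CAC·CAC·C·CAC·CAC·CAC·C·CAC·CAC·C·CAC·CAC·C·CAC·CAC·CAC·CCB
    A ↦ C
    B ↦ CCB
    C ↦ CAC

A->C, B->CCB, C->CAC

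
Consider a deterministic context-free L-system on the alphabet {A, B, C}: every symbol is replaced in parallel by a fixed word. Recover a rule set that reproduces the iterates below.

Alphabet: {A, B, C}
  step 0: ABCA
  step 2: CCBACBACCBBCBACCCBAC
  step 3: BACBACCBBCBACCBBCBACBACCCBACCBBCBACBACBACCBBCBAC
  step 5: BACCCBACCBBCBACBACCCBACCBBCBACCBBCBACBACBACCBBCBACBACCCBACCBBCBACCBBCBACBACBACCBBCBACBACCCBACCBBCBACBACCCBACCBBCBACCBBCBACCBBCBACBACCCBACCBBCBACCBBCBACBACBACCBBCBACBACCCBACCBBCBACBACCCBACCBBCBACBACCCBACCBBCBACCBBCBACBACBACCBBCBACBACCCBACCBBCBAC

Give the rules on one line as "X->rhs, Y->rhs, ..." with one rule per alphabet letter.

  step 2 ⇒ step 3: CCBACBACCBBCBACCCBAC ⇒ BAC·BAC·C·BBC·BAC·C·BBC·BAC·BAC·C·C·BAC·C·BBC·BAC·BAC·BAC·C·BBC·BAC
    A ↦ BBC
    B ↦ C
    C ↦ BAC

A->BBC, B->C, C->BAC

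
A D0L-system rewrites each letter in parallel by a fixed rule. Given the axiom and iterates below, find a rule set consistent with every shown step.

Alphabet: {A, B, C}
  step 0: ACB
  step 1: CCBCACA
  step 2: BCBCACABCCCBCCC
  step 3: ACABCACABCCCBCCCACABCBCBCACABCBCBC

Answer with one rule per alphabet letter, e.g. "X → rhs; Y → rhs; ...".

A->CC, B->ACA, C->BC

  step 2 ⇒ step 3: BCBCACABCCCBCCC ⇒ ACA·BC·ACA·BC·CC·BC·CC·ACA·BC·BC·BC·ACA·BC·BC·BC
    A ↦ CC
    B ↦ ACA
    C ↦ BC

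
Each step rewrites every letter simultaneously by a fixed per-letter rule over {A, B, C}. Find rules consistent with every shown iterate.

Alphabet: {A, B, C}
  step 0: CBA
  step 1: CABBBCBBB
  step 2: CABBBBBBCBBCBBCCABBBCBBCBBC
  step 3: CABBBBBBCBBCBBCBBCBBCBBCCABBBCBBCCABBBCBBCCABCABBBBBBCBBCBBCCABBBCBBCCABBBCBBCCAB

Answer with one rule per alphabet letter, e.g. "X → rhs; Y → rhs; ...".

  step 2 ⇒ step 3: CABBBBBBCBBCBBCCABBBCBBCBBC ⇒ CAB·BBB·BBC·BBC·BBC·BBC·BBC·BBC·CAB·BBC·BBC·CAB·BBC·BBC·CAB·CAB·BBB·BBC·BBC·BBC·CAB·BBC·BBC·CAB·BBC·BBC·CAB
    A ↦ BBB
    B ↦ BBC
    C ↦ CAB

A->BBB, B->BBC, C->CAB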